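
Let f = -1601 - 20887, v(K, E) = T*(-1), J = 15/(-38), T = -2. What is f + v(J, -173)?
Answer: -22486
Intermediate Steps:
J = -15/38 (J = 15*(-1/38) = -15/38 ≈ -0.39474)
v(K, E) = 2 (v(K, E) = -2*(-1) = 2)
f = -22488
f + v(J, -173) = -22488 + 2 = -22486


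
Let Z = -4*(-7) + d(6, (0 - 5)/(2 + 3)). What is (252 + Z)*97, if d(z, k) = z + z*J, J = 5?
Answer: 30652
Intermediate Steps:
d(z, k) = 6*z (d(z, k) = z + z*5 = z + 5*z = 6*z)
Z = 64 (Z = -4*(-7) + 6*6 = 28 + 36 = 64)
(252 + Z)*97 = (252 + 64)*97 = 316*97 = 30652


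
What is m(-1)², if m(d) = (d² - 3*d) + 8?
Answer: 144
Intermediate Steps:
m(d) = 8 + d² - 3*d
m(-1)² = (8 + (-1)² - 3*(-1))² = (8 + 1 + 3)² = 12² = 144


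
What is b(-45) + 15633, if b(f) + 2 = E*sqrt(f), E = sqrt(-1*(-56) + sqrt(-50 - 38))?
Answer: 15631 + 3*I*sqrt(10)*sqrt(28 + I*sqrt(22)) ≈ 15627.0 + 50.374*I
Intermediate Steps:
E = sqrt(56 + 2*I*sqrt(22)) (E = sqrt(56 + sqrt(-88)) = sqrt(56 + 2*I*sqrt(22)) ≈ 7.5093 + 0.62461*I)
b(f) = -2 + sqrt(f)*sqrt(56 + 2*I*sqrt(22)) (b(f) = -2 + sqrt(56 + 2*I*sqrt(22))*sqrt(f) = -2 + sqrt(f)*sqrt(56 + 2*I*sqrt(22)))
b(-45) + 15633 = (-2 + sqrt(2)*sqrt(-45)*sqrt(28 + I*sqrt(22))) + 15633 = (-2 + sqrt(2)*(3*I*sqrt(5))*sqrt(28 + I*sqrt(22))) + 15633 = (-2 + 3*I*sqrt(10)*sqrt(28 + I*sqrt(22))) + 15633 = 15631 + 3*I*sqrt(10)*sqrt(28 + I*sqrt(22))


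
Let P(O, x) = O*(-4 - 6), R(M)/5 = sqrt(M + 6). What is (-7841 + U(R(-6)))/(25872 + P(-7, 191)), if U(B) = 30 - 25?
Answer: -3918/12971 ≈ -0.30206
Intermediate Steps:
R(M) = 5*sqrt(6 + M) (R(M) = 5*sqrt(M + 6) = 5*sqrt(6 + M))
P(O, x) = -10*O (P(O, x) = O*(-10) = -10*O)
U(B) = 5
(-7841 + U(R(-6)))/(25872 + P(-7, 191)) = (-7841 + 5)/(25872 - 10*(-7)) = -7836/(25872 + 70) = -7836/25942 = -7836*1/25942 = -3918/12971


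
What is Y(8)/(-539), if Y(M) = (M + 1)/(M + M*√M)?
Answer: 9/30184 - 9*√2/15092 ≈ -0.00054518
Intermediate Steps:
Y(M) = (1 + M)/(M + M^(3/2))
Y(8)/(-539) = ((1 + 8)/(8 + 8^(3/2)))/(-539) = (9/(8 + 16*√2))*(-1/539) = -9/(539*(8 + 16*√2))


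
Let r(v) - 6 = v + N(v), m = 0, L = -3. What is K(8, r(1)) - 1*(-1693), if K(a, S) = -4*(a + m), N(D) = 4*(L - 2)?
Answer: 1661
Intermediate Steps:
N(D) = -20 (N(D) = 4*(-3 - 2) = 4*(-5) = -20)
r(v) = -14 + v (r(v) = 6 + (v - 20) = 6 + (-20 + v) = -14 + v)
K(a, S) = -4*a (K(a, S) = -4*(a + 0) = -4*a)
K(8, r(1)) - 1*(-1693) = -4*8 - 1*(-1693) = -32 + 1693 = 1661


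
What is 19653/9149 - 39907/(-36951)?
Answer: 1091307146/338064699 ≈ 3.2281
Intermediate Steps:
19653/9149 - 39907/(-36951) = 19653*(1/9149) - 39907*(-1/36951) = 19653/9149 + 39907/36951 = 1091307146/338064699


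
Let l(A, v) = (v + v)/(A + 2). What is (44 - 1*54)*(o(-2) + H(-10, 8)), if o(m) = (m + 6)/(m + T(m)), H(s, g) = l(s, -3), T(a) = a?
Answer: 5/2 ≈ 2.5000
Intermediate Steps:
l(A, v) = 2*v/(2 + A) (l(A, v) = (2*v)/(2 + A) = 2*v/(2 + A))
H(s, g) = -6/(2 + s) (H(s, g) = 2*(-3)/(2 + s) = -6/(2 + s))
o(m) = (6 + m)/(2*m) (o(m) = (m + 6)/(m + m) = (6 + m)/((2*m)) = (6 + m)*(1/(2*m)) = (6 + m)/(2*m))
(44 - 1*54)*(o(-2) + H(-10, 8)) = (44 - 1*54)*((½)*(6 - 2)/(-2) - 6/(2 - 10)) = (44 - 54)*((½)*(-½)*4 - 6/(-8)) = -10*(-1 - 6*(-⅛)) = -10*(-1 + ¾) = -10*(-¼) = 5/2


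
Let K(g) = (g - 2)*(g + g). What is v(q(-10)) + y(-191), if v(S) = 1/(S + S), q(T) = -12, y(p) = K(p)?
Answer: 1769423/24 ≈ 73726.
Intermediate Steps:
K(g) = 2*g*(-2 + g) (K(g) = (-2 + g)*(2*g) = 2*g*(-2 + g))
y(p) = 2*p*(-2 + p)
v(S) = 1/(2*S)
v(q(-10)) + y(-191) = (½)/(-12) + 2*(-191)*(-2 - 191) = (½)*(-1/12) + 2*(-191)*(-193) = -1/24 + 73726 = 1769423/24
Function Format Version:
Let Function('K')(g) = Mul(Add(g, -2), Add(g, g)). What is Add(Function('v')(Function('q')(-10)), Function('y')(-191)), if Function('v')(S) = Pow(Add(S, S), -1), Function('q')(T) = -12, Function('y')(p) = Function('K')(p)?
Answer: Rational(1769423, 24) ≈ 73726.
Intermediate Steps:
Function('K')(g) = Mul(2, g, Add(-2, g)) (Function('K')(g) = Mul(Add(-2, g), Mul(2, g)) = Mul(2, g, Add(-2, g)))
Function('y')(p) = Mul(2, p, Add(-2, p))
Function('v')(S) = Mul(Rational(1, 2), Pow(S, -1)) (Function('v')(S) = Pow(Mul(2, S), -1) = Mul(Rational(1, 2), Pow(S, -1)))
Add(Function('v')(Function('q')(-10)), Function('y')(-191)) = Add(Mul(Rational(1, 2), Pow(-12, -1)), Mul(2, -191, Add(-2, -191))) = Add(Mul(Rational(1, 2), Rational(-1, 12)), Mul(2, -191, -193)) = Add(Rational(-1, 24), 73726) = Rational(1769423, 24)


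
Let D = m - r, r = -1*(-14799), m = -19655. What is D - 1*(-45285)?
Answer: 10831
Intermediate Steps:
r = 14799
D = -34454 (D = -19655 - 1*14799 = -19655 - 14799 = -34454)
D - 1*(-45285) = -34454 - 1*(-45285) = -34454 + 45285 = 10831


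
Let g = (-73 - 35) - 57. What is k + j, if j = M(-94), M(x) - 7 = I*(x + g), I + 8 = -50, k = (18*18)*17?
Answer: 20537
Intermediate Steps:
g = -165 (g = -108 - 57 = -165)
k = 5508 (k = 324*17 = 5508)
I = -58 (I = -8 - 50 = -58)
M(x) = 9577 - 58*x (M(x) = 7 - 58*(x - 165) = 7 - 58*(-165 + x) = 7 + (9570 - 58*x) = 9577 - 58*x)
j = 15029 (j = 9577 - 58*(-94) = 9577 + 5452 = 15029)
k + j = 5508 + 15029 = 20537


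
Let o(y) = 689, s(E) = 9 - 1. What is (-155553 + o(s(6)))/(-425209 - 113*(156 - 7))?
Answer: 77432/221023 ≈ 0.35033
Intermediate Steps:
s(E) = 8
(-155553 + o(s(6)))/(-425209 - 113*(156 - 7)) = (-155553 + 689)/(-425209 - 113*(156 - 7)) = -154864/(-425209 - 113*149) = -154864/(-425209 - 16837) = -154864/(-442046) = -154864*(-1/442046) = 77432/221023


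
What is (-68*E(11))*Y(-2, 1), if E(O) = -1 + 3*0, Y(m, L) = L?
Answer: 68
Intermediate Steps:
E(O) = -1 (E(O) = -1 + 0 = -1)
(-68*E(11))*Y(-2, 1) = -68*(-1)*1 = 68*1 = 68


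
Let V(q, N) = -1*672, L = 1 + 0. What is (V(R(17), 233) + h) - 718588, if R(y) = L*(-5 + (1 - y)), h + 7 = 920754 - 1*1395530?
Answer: -1194043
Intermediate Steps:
L = 1
h = -474783 (h = -7 + (920754 - 1*1395530) = -7 + (920754 - 1395530) = -7 - 474776 = -474783)
R(y) = -4 - y (R(y) = 1*(-5 + (1 - y)) = 1*(-4 - y) = -4 - y)
V(q, N) = -672
(V(R(17), 233) + h) - 718588 = (-672 - 474783) - 718588 = -475455 - 718588 = -1194043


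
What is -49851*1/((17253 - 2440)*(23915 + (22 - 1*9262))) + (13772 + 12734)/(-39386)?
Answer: -2881929126818/4280879602075 ≈ -0.67321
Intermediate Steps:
-49851*1/((17253 - 2440)*(23915 + (22 - 1*9262))) + (13772 + 12734)/(-39386) = -49851*1/(14813*(23915 + (22 - 9262))) + 26506*(-1/39386) = -49851*1/(14813*(23915 - 9240)) - 13253/19693 = -49851/(14675*14813) - 13253/19693 = -49851/217380775 - 13253/19693 = -2881929126818/4280879602075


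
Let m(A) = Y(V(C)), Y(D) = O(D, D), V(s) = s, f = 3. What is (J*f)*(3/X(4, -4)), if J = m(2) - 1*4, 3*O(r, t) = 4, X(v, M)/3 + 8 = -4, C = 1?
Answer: ⅔ ≈ 0.66667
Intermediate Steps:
X(v, M) = -36 (X(v, M) = -24 + 3*(-4) = -24 - 12 = -36)
O(r, t) = 4/3 (O(r, t) = (⅓)*4 = 4/3)
Y(D) = 4/3
m(A) = 4/3
J = -8/3 (J = 4/3 - 1*4 = 4/3 - 4 = -8/3 ≈ -2.6667)
(J*f)*(3/X(4, -4)) = (-8/3*3)*(3/(-36)) = -24*(-1)/36 = -8*(-1/12) = ⅔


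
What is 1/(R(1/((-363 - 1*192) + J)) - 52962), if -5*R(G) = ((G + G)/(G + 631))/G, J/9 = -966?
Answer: -14590295/772731213039 ≈ -1.8881e-5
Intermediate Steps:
J = -8694 (J = 9*(-966) = -8694)
R(G) = -2/(5*(631 + G)) (R(G) = -(G + G)/(G + 631)/(5*G) = -(2*G)/(631 + G)/(5*G) = -2*G/(631 + G)/(5*G) = -2/(5*(631 + G)))
1/(R(1/((-363 - 1*192) + J)) - 52962) = 1/(-2/(3155 + 5/((-363 - 1*192) - 8694)) - 52962) = 1/(-2/(3155 + 5/((-363 - 192) - 8694)) - 52962) = 1/(-2/(3155 + 5/(-555 - 8694)) - 52962) = 1/(-2/(3155 + 5/(-9249)) - 52962) = 1/(-2/(3155 + 5*(-1/9249)) - 52962) = 1/(-2/(3155 - 5/9249) - 52962) = 1/(-2/29180590/9249 - 52962) = 1/(-2*9249/29180590 - 52962) = 1/(-9249/14590295 - 52962) = 1/(-772731213039/14590295) = -14590295/772731213039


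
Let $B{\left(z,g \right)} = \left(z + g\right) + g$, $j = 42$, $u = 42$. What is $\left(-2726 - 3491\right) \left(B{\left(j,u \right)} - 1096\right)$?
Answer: $6030490$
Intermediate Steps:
$B{\left(z,g \right)} = z + 2 g$ ($B{\left(z,g \right)} = \left(g + z\right) + g = z + 2 g$)
$\left(-2726 - 3491\right) \left(B{\left(j,u \right)} - 1096\right) = \left(-2726 - 3491\right) \left(\left(42 + 2 \cdot 42\right) - 1096\right) = - 6217 \left(\left(42 + 84\right) - 1096\right) = - 6217 \left(126 - 1096\right) = \left(-6217\right) \left(-970\right) = 6030490$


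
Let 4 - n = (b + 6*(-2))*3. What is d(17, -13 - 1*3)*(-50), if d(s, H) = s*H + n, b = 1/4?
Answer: 23275/2 ≈ 11638.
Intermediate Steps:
b = ¼ (b = 1*(¼) = ¼ ≈ 0.25000)
n = 157/4 (n = 4 - (¼ + 6*(-2))*3 = 4 - (¼ - 12)*3 = 4 - (-47)*3/4 = 4 - 1*(-141/4) = 4 + 141/4 = 157/4 ≈ 39.250)
d(s, H) = 157/4 + H*s (d(s, H) = s*H + 157/4 = H*s + 157/4 = 157/4 + H*s)
d(17, -13 - 1*3)*(-50) = (157/4 + (-13 - 1*3)*17)*(-50) = (157/4 + (-13 - 3)*17)*(-50) = (157/4 - 16*17)*(-50) = (157/4 - 272)*(-50) = -931/4*(-50) = 23275/2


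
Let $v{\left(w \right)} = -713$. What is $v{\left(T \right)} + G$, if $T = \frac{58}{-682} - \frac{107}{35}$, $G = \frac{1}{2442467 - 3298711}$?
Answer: $- \frac{610501973}{856244} \approx -713.0$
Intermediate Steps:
$G = - \frac{1}{856244}$ ($G = \frac{1}{-856244} = - \frac{1}{856244} \approx -1.1679 \cdot 10^{-6}$)
$T = - \frac{37502}{11935}$ ($T = 58 \left(- \frac{1}{682}\right) - \frac{107}{35} = - \frac{29}{341} - \frac{107}{35} = - \frac{37502}{11935} \approx -3.1422$)
$v{\left(T \right)} + G = -713 - \frac{1}{856244} = - \frac{610501973}{856244}$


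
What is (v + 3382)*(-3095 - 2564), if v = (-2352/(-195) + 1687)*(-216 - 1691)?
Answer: 1190581974037/65 ≈ 1.8317e+10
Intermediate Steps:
v = -210607173/65 (v = (-2352*(-1/195) + 1687)*(-1907) = (784/65 + 1687)*(-1907) = (110439/65)*(-1907) = -210607173/65 ≈ -3.2401e+6)
(v + 3382)*(-3095 - 2564) = (-210607173/65 + 3382)*(-3095 - 2564) = -210387343/65*(-5659) = 1190581974037/65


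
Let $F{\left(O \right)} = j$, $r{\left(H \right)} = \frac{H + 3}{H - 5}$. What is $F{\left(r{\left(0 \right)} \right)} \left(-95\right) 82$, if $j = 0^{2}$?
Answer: $0$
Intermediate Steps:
$r{\left(H \right)} = \frac{3 + H}{-5 + H}$
$j = 0$
$F{\left(O \right)} = 0$
$F{\left(r{\left(0 \right)} \right)} \left(-95\right) 82 = 0 \left(-95\right) 82 = 0 \cdot 82 = 0$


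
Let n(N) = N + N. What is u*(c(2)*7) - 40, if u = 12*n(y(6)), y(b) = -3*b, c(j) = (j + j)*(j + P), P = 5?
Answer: -84712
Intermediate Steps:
c(j) = 2*j*(5 + j) (c(j) = (j + j)*(j + 5) = (2*j)*(5 + j) = 2*j*(5 + j))
n(N) = 2*N
u = -432 (u = 12*(2*(-3*6)) = 12*(2*(-18)) = 12*(-36) = -432)
u*(c(2)*7) - 40 = -432*2*2*(5 + 2)*7 - 40 = -432*2*2*7*7 - 40 = -12096*7 - 40 = -432*196 - 40 = -84672 - 40 = -84712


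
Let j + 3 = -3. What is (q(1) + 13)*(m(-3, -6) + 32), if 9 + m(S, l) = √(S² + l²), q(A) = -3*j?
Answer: 713 + 93*√5 ≈ 920.95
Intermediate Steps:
j = -6 (j = -3 - 3 = -6)
q(A) = 18 (q(A) = -3*(-6) = 18)
m(S, l) = -9 + √(S² + l²)
(q(1) + 13)*(m(-3, -6) + 32) = (18 + 13)*((-9 + √((-3)² + (-6)²)) + 32) = 31*((-9 + √(9 + 36)) + 32) = 31*((-9 + √45) + 32) = 31*((-9 + 3*√5) + 32) = 31*(23 + 3*√5) = 713 + 93*√5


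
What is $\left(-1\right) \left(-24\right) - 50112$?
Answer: $-50088$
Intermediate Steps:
$\left(-1\right) \left(-24\right) - 50112 = 24 - 50112 = -50088$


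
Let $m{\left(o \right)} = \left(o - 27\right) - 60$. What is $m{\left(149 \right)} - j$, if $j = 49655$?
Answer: $-49593$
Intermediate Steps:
$m{\left(o \right)} = -87 + o$ ($m{\left(o \right)} = \left(-27 + o\right) - 60 = -87 + o$)
$m{\left(149 \right)} - j = \left(-87 + 149\right) - 49655 = 62 - 49655 = -49593$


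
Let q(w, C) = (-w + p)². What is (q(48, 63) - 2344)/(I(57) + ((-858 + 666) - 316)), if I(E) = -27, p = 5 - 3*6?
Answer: -1377/535 ≈ -2.5738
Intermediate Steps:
p = -13 (p = 5 - 18 = -13)
q(w, C) = (-13 - w)² (q(w, C) = (-w - 13)² = (-13 - w)²)
(q(48, 63) - 2344)/(I(57) + ((-858 + 666) - 316)) = ((13 + 48)² - 2344)/(-27 + ((-858 + 666) - 316)) = (61² - 2344)/(-27 + (-192 - 316)) = (3721 - 2344)/(-27 - 508) = 1377/(-535) = 1377*(-1/535) = -1377/535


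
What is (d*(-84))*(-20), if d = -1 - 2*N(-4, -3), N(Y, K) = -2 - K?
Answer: -5040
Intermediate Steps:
d = -3 (d = -1 - 2*(-2 - 1*(-3)) = -1 - 2*(-2 + 3) = -1 - 2*1 = -1 - 2 = -3)
(d*(-84))*(-20) = -3*(-84)*(-20) = 252*(-20) = -5040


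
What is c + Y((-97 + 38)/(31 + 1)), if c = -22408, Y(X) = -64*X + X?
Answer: -713339/32 ≈ -22292.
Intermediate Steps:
Y(X) = -63*X
c + Y((-97 + 38)/(31 + 1)) = -22408 - 63*(-97 + 38)/(31 + 1) = -22408 - (-3717)/32 = -22408 - 63*(-59/32) = -22408 + 3717/32 = -713339/32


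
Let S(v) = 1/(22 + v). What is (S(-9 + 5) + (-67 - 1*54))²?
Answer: 4739329/324 ≈ 14628.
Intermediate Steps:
(S(-9 + 5) + (-67 - 1*54))² = (1/(22 + (-9 + 5)) + (-67 - 1*54))² = (1/(22 - 4) + (-67 - 54))² = (1/18 - 121)² = (-2177/18)² = 4739329/324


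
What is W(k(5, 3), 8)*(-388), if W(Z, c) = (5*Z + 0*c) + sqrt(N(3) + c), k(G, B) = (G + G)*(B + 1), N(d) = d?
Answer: -77600 - 388*sqrt(11) ≈ -78887.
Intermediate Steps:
k(G, B) = 2*G*(1 + B) (k(G, B) = (2*G)*(1 + B) = 2*G*(1 + B))
W(Z, c) = sqrt(3 + c) + 5*Z (W(Z, c) = (5*Z + 0*c) + sqrt(3 + c) = (5*Z + 0) + sqrt(3 + c) = 5*Z + sqrt(3 + c) = sqrt(3 + c) + 5*Z)
W(k(5, 3), 8)*(-388) = (sqrt(3 + 8) + 5*(2*5*(1 + 3)))*(-388) = (sqrt(11) + 5*(2*5*4))*(-388) = (sqrt(11) + 5*40)*(-388) = (sqrt(11) + 200)*(-388) = (200 + sqrt(11))*(-388) = -77600 - 388*sqrt(11)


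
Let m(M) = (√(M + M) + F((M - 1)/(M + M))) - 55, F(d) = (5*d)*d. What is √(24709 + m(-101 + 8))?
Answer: √(213243491 + 8649*I*√186)/93 ≈ 157.02 + 0.043428*I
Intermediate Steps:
F(d) = 5*d²
m(M) = -55 + √2*√M + 5*(-1 + M)²/(4*M²) (m(M) = (√(M + M) + 5*((M - 1)/(M + M))²) - 55 = (√(2*M) + 5*((-1 + M)/((2*M)))²) - 55 = (√2*√M + 5*((-1 + M)*(1/(2*M)))²) - 55 = (√2*√M + 5*((-1 + M)/(2*M))²) - 55 = (√2*√M + 5*((-1 + M)²/(4*M²))) - 55 = (√2*√M + 5*(-1 + M)²/(4*M²)) - 55 = -55 + √2*√M + 5*(-1 + M)²/(4*M²))
√(24709 + m(-101 + 8)) = √(24709 + (-215/4 - 5/(2*(-101 + 8)) + 5/(4*(-101 + 8)²) + √2*√(-101 + 8))) = √(24709 + (-215/4 - 5/2/(-93) + (5/4)/(-93)² + √2*√(-93))) = √(24709 + (-215/4 - 5/2*(-1/93) + (5/4)*(1/8649) + √2*(I*√93))) = √(24709 + (-215/4 + 5/186 + 5/34596 + I*√186)) = √(24709 + (-464650/8649 + I*√186)) = √(213243491/8649 + I*√186)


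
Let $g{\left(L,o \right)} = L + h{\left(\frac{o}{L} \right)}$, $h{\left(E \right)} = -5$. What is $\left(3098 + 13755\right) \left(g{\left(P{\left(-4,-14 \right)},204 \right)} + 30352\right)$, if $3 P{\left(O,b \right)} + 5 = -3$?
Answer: $\frac{1534179149}{3} \approx 5.1139 \cdot 10^{8}$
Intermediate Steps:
$P{\left(O,b \right)} = - \frac{8}{3}$ ($P{\left(O,b \right)} = - \frac{5}{3} + \frac{1}{3} \left(-3\right) = - \frac{5}{3} - 1 = - \frac{8}{3}$)
$g{\left(L,o \right)} = -5 + L$ ($g{\left(L,o \right)} = L - 5 = -5 + L$)
$\left(3098 + 13755\right) \left(g{\left(P{\left(-4,-14 \right)},204 \right)} + 30352\right) = \left(3098 + 13755\right) \left(\left(-5 - \frac{8}{3}\right) + 30352\right) = 16853 \left(- \frac{23}{3} + 30352\right) = 16853 \cdot \frac{91033}{3} = \frac{1534179149}{3}$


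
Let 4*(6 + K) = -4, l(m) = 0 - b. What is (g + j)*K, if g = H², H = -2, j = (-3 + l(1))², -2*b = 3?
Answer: -175/4 ≈ -43.750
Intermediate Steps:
b = -3/2 (b = -½*3 = -3/2 ≈ -1.5000)
l(m) = 3/2 (l(m) = 0 - 1*(-3/2) = 0 + 3/2 = 3/2)
j = 9/4 (j = (-3 + 3/2)² = (-3/2)² = 9/4 ≈ 2.2500)
K = -7 (K = -6 + (¼)*(-4) = -6 - 1 = -7)
g = 4 (g = (-2)² = 4)
(g + j)*K = (4 + 9/4)*(-7) = (25/4)*(-7) = -175/4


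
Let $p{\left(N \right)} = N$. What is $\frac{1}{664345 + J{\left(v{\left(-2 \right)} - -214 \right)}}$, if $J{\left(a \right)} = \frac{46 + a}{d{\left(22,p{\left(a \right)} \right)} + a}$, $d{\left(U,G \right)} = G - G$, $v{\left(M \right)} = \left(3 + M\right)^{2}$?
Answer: $\frac{215}{142834436} \approx 1.5052 \cdot 10^{-6}$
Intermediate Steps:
$d{\left(U,G \right)} = 0$
$J{\left(a \right)} = \frac{46 + a}{a}$ ($J{\left(a \right)} = \frac{46 + a}{0 + a} = \frac{46 + a}{a}$)
$\frac{1}{664345 + J{\left(v{\left(-2 \right)} - -214 \right)}} = \frac{1}{664345 + \frac{46 + \left(\left(3 - 2\right)^{2} - -214\right)}{\left(3 - 2\right)^{2} - -214}} = \frac{1}{664345 + \frac{46 + \left(1^{2} + 214\right)}{1^{2} + 214}} = \frac{1}{664345 + \frac{46 + \left(1 + 214\right)}{1 + 214}} = \frac{1}{664345 + \frac{46 + 215}{215}} = \frac{1}{664345 + \frac{1}{215} \cdot 261} = \frac{1}{664345 + \frac{261}{215}} = \frac{1}{\frac{142834436}{215}} = \frac{215}{142834436}$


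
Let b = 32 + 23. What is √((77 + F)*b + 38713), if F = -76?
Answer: 4*√2423 ≈ 196.90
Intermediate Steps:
b = 55
√((77 + F)*b + 38713) = √((77 - 76)*55 + 38713) = √(1*55 + 38713) = √(55 + 38713) = √38768 = 4*√2423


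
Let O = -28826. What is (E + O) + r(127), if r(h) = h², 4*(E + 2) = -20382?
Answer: -35589/2 ≈ -17795.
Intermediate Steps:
E = -10195/2 (E = -2 + (¼)*(-20382) = -2 - 10191/2 = -10195/2 ≈ -5097.5)
(E + O) + r(127) = (-10195/2 - 28826) + 127² = -67847/2 + 16129 = -35589/2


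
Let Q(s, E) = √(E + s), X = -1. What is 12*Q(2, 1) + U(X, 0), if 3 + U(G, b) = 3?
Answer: 12*√3 ≈ 20.785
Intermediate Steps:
U(G, b) = 0 (U(G, b) = -3 + 3 = 0)
12*Q(2, 1) + U(X, 0) = 12*√(1 + 2) + 0 = 12*√3 + 0 = 12*√3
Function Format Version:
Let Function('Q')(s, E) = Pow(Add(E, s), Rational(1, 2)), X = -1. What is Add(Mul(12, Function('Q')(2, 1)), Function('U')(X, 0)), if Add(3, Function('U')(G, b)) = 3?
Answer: Mul(12, Pow(3, Rational(1, 2))) ≈ 20.785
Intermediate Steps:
Function('U')(G, b) = 0 (Function('U')(G, b) = Add(-3, 3) = 0)
Add(Mul(12, Function('Q')(2, 1)), Function('U')(X, 0)) = Add(Mul(12, Pow(Add(1, 2), Rational(1, 2))), 0) = Add(Mul(12, Pow(3, Rational(1, 2))), 0) = Mul(12, Pow(3, Rational(1, 2)))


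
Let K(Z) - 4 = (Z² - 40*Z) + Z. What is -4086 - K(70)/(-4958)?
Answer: -10128107/2479 ≈ -4085.6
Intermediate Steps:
K(Z) = 4 + Z² - 39*Z (K(Z) = 4 + ((Z² - 40*Z) + Z) = 4 + (Z² - 39*Z) = 4 + Z² - 39*Z)
-4086 - K(70)/(-4958) = -4086 - (4 + 70² - 39*70)/(-4958) = -4086 - (4 + 4900 - 2730)*(-1)/4958 = -4086 - 2174*(-1)/4958 = -4086 - 1*(-1087/2479) = -4086 + 1087/2479 = -10128107/2479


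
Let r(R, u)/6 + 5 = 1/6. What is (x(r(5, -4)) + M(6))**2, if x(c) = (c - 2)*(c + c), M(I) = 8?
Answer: 3261636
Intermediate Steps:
r(R, u) = -29 (r(R, u) = -30 + 6*(1/6) = -30 + 1 = -29)
x(c) = 2*c*(-2 + c) (x(c) = (-2 + c)*(2*c) = 2*c*(-2 + c))
(x(r(5, -4)) + M(6))**2 = (2*(-29)*(-2 - 29) + 8)**2 = (2*(-29)*(-31) + 8)**2 = (1798 + 8)**2 = 1806**2 = 3261636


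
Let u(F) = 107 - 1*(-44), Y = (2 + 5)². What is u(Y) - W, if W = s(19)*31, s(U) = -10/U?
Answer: 3179/19 ≈ 167.32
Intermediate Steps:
Y = 49 (Y = 7² = 49)
W = -310/19 (W = -10/19*31 = -310/19 ≈ -16.316)
u(F) = 151 (u(F) = 107 + 44 = 151)
u(Y) - W = 151 - 1*(-310/19) = 151 + 310/19 = 3179/19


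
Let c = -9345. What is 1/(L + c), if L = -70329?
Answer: -1/79674 ≈ -1.2551e-5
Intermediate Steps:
1/(L + c) = 1/(-70329 - 9345) = 1/(-79674) = -1/79674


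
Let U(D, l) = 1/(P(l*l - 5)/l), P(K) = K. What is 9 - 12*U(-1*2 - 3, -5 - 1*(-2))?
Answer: 18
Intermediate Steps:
U(D, l) = l/(-5 + l²) (U(D, l) = 1/((l*l - 5)/l) = 1/((l² - 5)/l) = 1/((-5 + l²)/l) = l/(-5 + l²))
9 - 12*U(-1*2 - 3, -5 - 1*(-2)) = 9 - 12*(-5 - 1*(-2))/(-5 + (-5 - 1*(-2))²) = 9 - 12*(-5 + 2)/(-5 + (-5 + 2)²) = 9 - (-36)/(-5 + (-3)²) = 9 - (-36)/(-5 + 9) = 9 - (-36)/4 = 9 - 12*(-¾) = 9 + 9 = 18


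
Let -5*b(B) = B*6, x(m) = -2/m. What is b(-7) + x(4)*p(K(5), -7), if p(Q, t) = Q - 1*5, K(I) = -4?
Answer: 129/10 ≈ 12.900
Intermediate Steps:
p(Q, t) = -5 + Q (p(Q, t) = Q - 5 = -5 + Q)
b(B) = -6*B/5 (b(B) = -B*6/5 = -6*B/5)
b(-7) + x(4)*p(K(5), -7) = -6/5*(-7) + (-2/4)*(-5 - 4) = 42/5 - 2*¼*(-9) = 42/5 - ½*(-9) = 42/5 + 9/2 = 129/10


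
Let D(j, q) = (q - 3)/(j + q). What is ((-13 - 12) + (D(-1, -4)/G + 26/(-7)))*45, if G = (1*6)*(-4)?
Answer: -72507/56 ≈ -1294.8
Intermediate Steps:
G = -24 (G = 6*(-4) = -24)
D(j, q) = (-3 + q)/(j + q)
((-13 - 12) + (D(-1, -4)/G + 26/(-7)))*45 = ((-13 - 12) + (((-3 - 4)/(-1 - 4))/(-24) + 26/(-7)))*45 = (-25 + ((-7/(-5))*(-1/24) + 26*(-⅐)))*45 = (-25 + (-⅕*(-7)*(-1/24) - 26/7))*45 = (-25 + ((7/5)*(-1/24) - 26/7))*45 = (-25 + (-7/120 - 26/7))*45 = (-25 - 3169/840)*45 = -24169/840*45 = -72507/56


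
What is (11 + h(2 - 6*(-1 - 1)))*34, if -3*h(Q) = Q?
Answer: 646/3 ≈ 215.33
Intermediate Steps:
h(Q) = -Q/3
(11 + h(2 - 6*(-1 - 1)))*34 = (11 - (2 - 6*(-1 - 1))/3)*34 = (11 - (2 - 6*(-2))/3)*34 = (11 - (2 - 1*(-12))/3)*34 = (11 - (2 + 12)/3)*34 = (11 - ⅓*14)*34 = (11 - 14/3)*34 = (19/3)*34 = 646/3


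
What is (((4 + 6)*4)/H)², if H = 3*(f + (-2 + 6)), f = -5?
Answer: 1600/9 ≈ 177.78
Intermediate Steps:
H = -3 (H = 3*(-5 + (-2 + 6)) = 3*(-5 + 4) = 3*(-1) = -3)
(((4 + 6)*4)/H)² = (((4 + 6)*4)/(-3))² = ((10*4)*(-⅓))² = (40*(-⅓))² = (-40/3)² = 1600/9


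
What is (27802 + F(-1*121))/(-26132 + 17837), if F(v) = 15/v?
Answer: -3364027/1003695 ≈ -3.3516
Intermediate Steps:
(27802 + F(-1*121))/(-26132 + 17837) = (27802 + 15/((-1*121)))/(-26132 + 17837) = (27802 + 15/(-121))/(-8295) = (27802 + 15*(-1/121))*(-1/8295) = (27802 - 15/121)*(-1/8295) = (3364027/121)*(-1/8295) = -3364027/1003695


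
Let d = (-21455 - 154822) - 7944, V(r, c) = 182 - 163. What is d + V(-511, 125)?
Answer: -184202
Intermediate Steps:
V(r, c) = 19
d = -184221 (d = -176277 - 7944 = -184221)
d + V(-511, 125) = -184221 + 19 = -184202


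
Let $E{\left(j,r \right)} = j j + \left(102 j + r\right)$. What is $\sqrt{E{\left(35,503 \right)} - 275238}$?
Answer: $2 i \sqrt{67485} \approx 519.56 i$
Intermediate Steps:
$E{\left(j,r \right)} = r + j^{2} + 102 j$ ($E{\left(j,r \right)} = j^{2} + \left(r + 102 j\right) = r + j^{2} + 102 j$)
$\sqrt{E{\left(35,503 \right)} - 275238} = \sqrt{\left(503 + 35^{2} + 102 \cdot 35\right) - 275238} = \sqrt{\left(503 + 1225 + 3570\right) - 275238} = \sqrt{5298 - 275238} = \sqrt{-269940} = 2 i \sqrt{67485}$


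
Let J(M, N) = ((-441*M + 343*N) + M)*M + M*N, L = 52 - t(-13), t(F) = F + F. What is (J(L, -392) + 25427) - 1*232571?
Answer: -13402248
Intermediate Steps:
t(F) = 2*F
L = 78 (L = 52 - 2*(-13) = 52 - 1*(-26) = 52 + 26 = 78)
J(M, N) = M*N + M*(-440*M + 343*N) (J(M, N) = (-440*M + 343*N)*M + M*N = M*(-440*M + 343*N) + M*N = M*N + M*(-440*M + 343*N))
(J(L, -392) + 25427) - 1*232571 = (8*78*(-55*78 + 43*(-392)) + 25427) - 1*232571 = (8*78*(-4290 - 16856) + 25427) - 232571 = (8*78*(-21146) + 25427) - 232571 = (-13195104 + 25427) - 232571 = -13169677 - 232571 = -13402248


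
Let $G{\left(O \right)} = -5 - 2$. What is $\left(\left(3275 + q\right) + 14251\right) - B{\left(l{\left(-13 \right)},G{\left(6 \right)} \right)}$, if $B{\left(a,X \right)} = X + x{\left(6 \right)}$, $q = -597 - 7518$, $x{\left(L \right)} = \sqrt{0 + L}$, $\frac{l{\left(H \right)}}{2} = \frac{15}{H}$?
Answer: $9418 - \sqrt{6} \approx 9415.5$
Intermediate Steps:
$l{\left(H \right)} = \frac{30}{H}$ ($l{\left(H \right)} = 2 \frac{15}{H} = \frac{30}{H}$)
$G{\left(O \right)} = -7$ ($G{\left(O \right)} = -5 - 2 = -7$)
$x{\left(L \right)} = \sqrt{L}$
$q = -8115$
$B{\left(a,X \right)} = X + \sqrt{6}$
$\left(\left(3275 + q\right) + 14251\right) - B{\left(l{\left(-13 \right)},G{\left(6 \right)} \right)} = \left(\left(3275 - 8115\right) + 14251\right) - \left(-7 + \sqrt{6}\right) = \left(-4840 + 14251\right) + \left(7 - \sqrt{6}\right) = 9411 + \left(7 - \sqrt{6}\right) = 9418 - \sqrt{6}$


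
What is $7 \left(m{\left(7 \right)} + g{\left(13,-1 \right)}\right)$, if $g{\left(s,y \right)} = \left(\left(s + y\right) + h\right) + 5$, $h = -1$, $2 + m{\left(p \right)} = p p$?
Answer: $441$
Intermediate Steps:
$m{\left(p \right)} = -2 + p^{2}$ ($m{\left(p \right)} = -2 + p p = -2 + p^{2}$)
$g{\left(s,y \right)} = 4 + s + y$ ($g{\left(s,y \right)} = \left(\left(s + y\right) - 1\right) + 5 = \left(-1 + s + y\right) + 5 = 4 + s + y$)
$7 \left(m{\left(7 \right)} + g{\left(13,-1 \right)}\right) = 7 \left(\left(-2 + 7^{2}\right) + \left(4 + 13 - 1\right)\right) = 7 \left(\left(-2 + 49\right) + 16\right) = 7 \left(47 + 16\right) = 7 \cdot 63 = 441$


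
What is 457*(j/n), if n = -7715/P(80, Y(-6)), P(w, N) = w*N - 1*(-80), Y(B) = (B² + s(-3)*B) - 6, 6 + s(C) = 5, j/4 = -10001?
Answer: 10822842176/1543 ≈ 7.0142e+6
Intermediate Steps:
j = -40004 (j = 4*(-10001) = -40004)
s(C) = -1 (s(C) = -6 + 5 = -1)
Y(B) = -6 + B² - B (Y(B) = (B² - B) - 6 = -6 + B² - B)
P(w, N) = 80 + N*w (P(w, N) = N*w + 80 = 80 + N*w)
n = -1543/592 (n = -7715/(80 + (-6 + (-6)² - 1*(-6))*80) = -7715/(80 + (-6 + 36 + 6)*80) = -7715/(80 + 36*80) = -7715/(80 + 2880) = -7715/2960 = -7715*1/2960 = -1543/592 ≈ -2.6064)
457*(j/n) = 457*(-40004/(-1543/592)) = 457*(-40004*(-592/1543)) = 457*(23682368/1543) = 10822842176/1543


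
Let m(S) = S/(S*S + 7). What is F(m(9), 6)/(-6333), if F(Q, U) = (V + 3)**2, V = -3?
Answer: 0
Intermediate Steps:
m(S) = S/(7 + S**2) (m(S) = S/(S**2 + 7) = S/(7 + S**2))
F(Q, U) = 0 (F(Q, U) = (-3 + 3)**2 = 0**2 = 0)
F(m(9), 6)/(-6333) = 0/(-6333) = 0*(-1/6333) = 0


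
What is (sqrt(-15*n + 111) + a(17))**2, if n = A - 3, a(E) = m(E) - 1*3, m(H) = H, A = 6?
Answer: (14 + sqrt(66))**2 ≈ 489.47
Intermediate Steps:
a(E) = -3 + E (a(E) = E - 1*3 = E - 3 = -3 + E)
n = 3 (n = 6 - 3 = 3)
(sqrt(-15*n + 111) + a(17))**2 = (sqrt(-15*3 + 111) + (-3 + 17))**2 = (sqrt(-45 + 111) + 14)**2 = (sqrt(66) + 14)**2 = (14 + sqrt(66))**2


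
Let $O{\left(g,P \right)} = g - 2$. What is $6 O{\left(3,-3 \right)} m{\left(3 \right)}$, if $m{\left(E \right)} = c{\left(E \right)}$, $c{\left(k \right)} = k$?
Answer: $18$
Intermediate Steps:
$O{\left(g,P \right)} = -2 + g$ ($O{\left(g,P \right)} = g - 2 = -2 + g$)
$m{\left(E \right)} = E$
$6 O{\left(3,-3 \right)} m{\left(3 \right)} = 6 \left(-2 + 3\right) 3 = 6 \cdot 1 \cdot 3 = 6 \cdot 3 = 18$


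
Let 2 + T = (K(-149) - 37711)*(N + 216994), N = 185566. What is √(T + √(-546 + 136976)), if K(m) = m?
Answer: √(-15240921602 + √136430) ≈ 1.2345e+5*I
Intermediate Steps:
T = -15240921602 (T = -2 + (-149 - 37711)*(185566 + 216994) = -2 - 37860*402560 = -2 - 15240921600 = -15240921602)
√(T + √(-546 + 136976)) = √(-15240921602 + √(-546 + 136976)) = √(-15240921602 + √136430)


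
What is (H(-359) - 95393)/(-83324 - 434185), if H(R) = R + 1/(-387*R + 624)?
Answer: 13362861863/72222003513 ≈ 0.18502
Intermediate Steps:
H(R) = R + 1/(624 - 387*R)
(H(-359) - 95393)/(-83324 - 434185) = ((-1 - 624*(-359) + 387*(-359)**2)/(3*(-208 + 129*(-359))) - 95393)/(-83324 - 434185) = ((-1 + 224016 + 387*128881)/(3*(-208 - 46311)) - 95393)/(-517509) = ((1/3)*(-1 + 224016 + 49876947)/(-46519) - 95393)*(-1/517509) = ((1/3)*(-1/46519)*50100962 - 95393)*(-1/517509) = (-50100962/139557 - 95393)*(-1/517509) = -13362861863/139557*(-1/517509) = 13362861863/72222003513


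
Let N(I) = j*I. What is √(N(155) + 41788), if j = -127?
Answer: 31*√23 ≈ 148.67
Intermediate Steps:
N(I) = -127*I
√(N(155) + 41788) = √(-127*155 + 41788) = √(-19685 + 41788) = √22103 = 31*√23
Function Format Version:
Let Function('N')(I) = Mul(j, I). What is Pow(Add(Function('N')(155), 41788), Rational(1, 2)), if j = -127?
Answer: Mul(31, Pow(23, Rational(1, 2))) ≈ 148.67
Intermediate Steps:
Function('N')(I) = Mul(-127, I)
Pow(Add(Function('N')(155), 41788), Rational(1, 2)) = Pow(Add(Mul(-127, 155), 41788), Rational(1, 2)) = Pow(Add(-19685, 41788), Rational(1, 2)) = Pow(22103, Rational(1, 2)) = Mul(31, Pow(23, Rational(1, 2)))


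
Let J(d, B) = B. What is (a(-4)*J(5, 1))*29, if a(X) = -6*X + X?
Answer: 580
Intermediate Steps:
a(X) = -5*X
(a(-4)*J(5, 1))*29 = (-5*(-4)*1)*29 = (20*1)*29 = 20*29 = 580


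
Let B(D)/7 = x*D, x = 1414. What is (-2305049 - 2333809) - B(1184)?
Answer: -16358090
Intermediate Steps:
B(D) = 9898*D (B(D) = 7*(1414*D) = 9898*D)
(-2305049 - 2333809) - B(1184) = (-2305049 - 2333809) - 9898*1184 = -4638858 - 1*11719232 = -4638858 - 11719232 = -16358090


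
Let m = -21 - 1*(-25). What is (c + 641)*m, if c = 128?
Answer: 3076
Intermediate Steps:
m = 4 (m = -21 + 25 = 4)
(c + 641)*m = (128 + 641)*4 = 769*4 = 3076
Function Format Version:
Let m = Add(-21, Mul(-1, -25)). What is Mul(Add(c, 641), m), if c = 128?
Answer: 3076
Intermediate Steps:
m = 4 (m = Add(-21, 25) = 4)
Mul(Add(c, 641), m) = Mul(Add(128, 641), 4) = Mul(769, 4) = 3076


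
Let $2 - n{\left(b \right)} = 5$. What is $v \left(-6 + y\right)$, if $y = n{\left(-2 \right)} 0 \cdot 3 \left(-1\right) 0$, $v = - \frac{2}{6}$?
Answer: $2$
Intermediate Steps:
$v = - \frac{1}{3}$ ($v = \left(-2\right) \frac{1}{6} = - \frac{1}{3} \approx -0.33333$)
$n{\left(b \right)} = -3$ ($n{\left(b \right)} = 2 - 5 = -3$)
$y = 0$ ($y = - 3 \cdot 0 \cdot 3 \left(-1\right) 0 = - 3 \cdot 0 \left(-1\right) 0 = \left(-3\right) 0 \cdot 0 = 0 \cdot 0 = 0$)
$v \left(-6 + y\right) = - \frac{-6 + 0}{3} = \left(- \frac{1}{3}\right) \left(-6\right) = 2$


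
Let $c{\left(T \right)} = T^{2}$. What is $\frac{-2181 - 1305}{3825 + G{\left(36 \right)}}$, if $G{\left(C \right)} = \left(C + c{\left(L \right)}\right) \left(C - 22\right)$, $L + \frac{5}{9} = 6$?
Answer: $- \frac{282366}{384263} \approx -0.73483$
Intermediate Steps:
$L = \frac{49}{9}$ ($L = - \frac{5}{9} + 6 = \frac{49}{9} \approx 5.4444$)
$G{\left(C \right)} = \left(-22 + C\right) \left(\frac{2401}{81} + C\right)$ ($G{\left(C \right)} = \left(C + \left(\frac{49}{9}\right)^{2}\right) \left(C - 22\right) = \left(C + \frac{2401}{81}\right) \left(-22 + C\right) = \left(\frac{2401}{81} + C\right) \left(-22 + C\right) = \left(-22 + C\right) \left(\frac{2401}{81} + C\right)$)
$\frac{-2181 - 1305}{3825 + G{\left(36 \right)}} = \frac{-2181 - 1305}{3825 + \left(- \frac{52822}{81} + 36^{2} + \frac{619}{81} \cdot 36\right)} = - \frac{3486}{3825 + \left(- \frac{52822}{81} + 1296 + \frac{2476}{9}\right)} = - \frac{3486}{3825 + \frac{74438}{81}} = - \frac{3486}{\frac{384263}{81}} = \left(-3486\right) \frac{81}{384263} = - \frac{282366}{384263}$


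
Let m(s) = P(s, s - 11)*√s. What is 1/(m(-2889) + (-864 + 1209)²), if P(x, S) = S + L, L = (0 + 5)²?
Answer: 1/319650 + I*√321/4411170 ≈ 3.1284e-6 + 4.0616e-6*I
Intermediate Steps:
L = 25 (L = 5² = 25)
P(x, S) = 25 + S (P(x, S) = S + 25 = 25 + S)
m(s) = √s*(14 + s) (m(s) = (25 + (s - 11))*√s = (25 + (-11 + s))*√s = (14 + s)*√s = √s*(14 + s))
1/(m(-2889) + (-864 + 1209)²) = 1/(√(-2889)*(14 - 2889) + (-864 + 1209)²) = 1/((3*I*√321)*(-2875) + 345²) = 1/(-8625*I*√321 + 119025) = 1/(119025 - 8625*I*√321)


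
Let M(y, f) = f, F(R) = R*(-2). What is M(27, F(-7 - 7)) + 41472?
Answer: 41500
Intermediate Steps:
F(R) = -2*R
M(27, F(-7 - 7)) + 41472 = -2*(-7 - 7) + 41472 = -2*(-14) + 41472 = 28 + 41472 = 41500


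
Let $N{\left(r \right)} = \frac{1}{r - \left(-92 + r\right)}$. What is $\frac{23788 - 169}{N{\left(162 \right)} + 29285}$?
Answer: $\frac{2172948}{2694221} \approx 0.80652$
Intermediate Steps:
$N{\left(r \right)} = \frac{1}{92}$
$\frac{23788 - 169}{N{\left(162 \right)} + 29285} = \frac{23788 - 169}{\frac{1}{92} + 29285} = \frac{23619}{\frac{2694221}{92}} = 23619 \cdot \frac{92}{2694221} = \frac{2172948}{2694221}$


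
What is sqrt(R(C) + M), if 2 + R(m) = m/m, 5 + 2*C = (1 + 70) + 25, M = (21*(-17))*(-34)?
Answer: sqrt(12137) ≈ 110.17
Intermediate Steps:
M = 12138 (M = -357*(-34) = 12138)
C = 91/2 (C = -5/2 + ((1 + 70) + 25)/2 = -5/2 + (71 + 25)/2 = -5/2 + (1/2)*96 = -5/2 + 48 = 91/2 ≈ 45.500)
R(m) = -1 (R(m) = -2 + m/m = -2 + 1 = -1)
sqrt(R(C) + M) = sqrt(-1 + 12138) = sqrt(12137)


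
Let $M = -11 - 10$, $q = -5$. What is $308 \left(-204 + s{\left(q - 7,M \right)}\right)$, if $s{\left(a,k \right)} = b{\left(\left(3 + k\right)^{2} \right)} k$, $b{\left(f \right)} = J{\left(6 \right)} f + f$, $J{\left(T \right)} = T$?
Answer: $-14732256$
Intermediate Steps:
$b{\left(f \right)} = 7 f$ ($b{\left(f \right)} = 6 f + f = 7 f$)
$M = -21$ ($M = -11 - 10 = -21$)
$s{\left(a,k \right)} = 7 k \left(3 + k\right)^{2}$ ($s{\left(a,k \right)} = 7 \left(3 + k\right)^{2} k = 7 k \left(3 + k\right)^{2}$)
$308 \left(-204 + s{\left(q - 7,M \right)}\right) = 308 \left(-204 + 7 \left(-21\right) \left(3 - 21\right)^{2}\right) = 308 \left(-204 + 7 \left(-21\right) \left(-18\right)^{2}\right) = 308 \left(-204 + 7 \left(-21\right) 324\right) = 308 \left(-204 - 47628\right) = 308 \left(-47832\right) = -14732256$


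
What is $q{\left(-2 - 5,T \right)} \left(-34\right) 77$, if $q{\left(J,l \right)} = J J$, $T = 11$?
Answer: $-128282$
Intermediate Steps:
$q{\left(J,l \right)} = J^{2}$
$q{\left(-2 - 5,T \right)} \left(-34\right) 77 = \left(-2 - 5\right)^{2} \left(-34\right) 77 = \left(-7\right)^{2} \left(-34\right) 77 = 49 \left(-34\right) 77 = \left(-1666\right) 77 = -128282$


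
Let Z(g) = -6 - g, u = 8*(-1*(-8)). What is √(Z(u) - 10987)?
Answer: I*√11057 ≈ 105.15*I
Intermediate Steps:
u = 64 (u = 8*8 = 64)
√(Z(u) - 10987) = √((-6 - 1*64) - 10987) = √((-6 - 64) - 10987) = √(-70 - 10987) = √(-11057) = I*√11057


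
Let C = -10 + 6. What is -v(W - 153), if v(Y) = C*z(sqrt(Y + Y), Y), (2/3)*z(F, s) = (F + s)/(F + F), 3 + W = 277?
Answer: 3 + 33*sqrt(2)/2 ≈ 26.335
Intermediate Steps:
W = 274 (W = -3 + 277 = 274)
C = -4
z(F, s) = 3*(F + s)/(4*F) (z(F, s) = 3*((F + s)/(F + F))/2 = 3*((F + s)/((2*F)))/2 = 3*((F + s)*(1/(2*F)))/2 = 3*((F + s)/(2*F))/2 = 3*(F + s)/(4*F))
v(Y) = -3*sqrt(2)*(Y + sqrt(2)*sqrt(Y))/(2*sqrt(Y)) (v(Y) = -3*(sqrt(Y + Y) + Y)/(sqrt(Y + Y)) = -3*(sqrt(2*Y) + Y)/(sqrt(2*Y)) = -3*(sqrt(2)*sqrt(Y) + Y)/(sqrt(2)*sqrt(Y)) = -3*sqrt(2)/(2*sqrt(Y))*(Y + sqrt(2)*sqrt(Y)) = -3*sqrt(2)*(Y + sqrt(2)*sqrt(Y))/(2*sqrt(Y)))
-v(W - 153) = -(-3 - 3*sqrt(2)*sqrt(274 - 153)/2) = -(-3 - 3*sqrt(2)*sqrt(121)/2) = -(-3 - 3/2*sqrt(2)*11) = -(-3 - 33*sqrt(2)/2) = 3 + 33*sqrt(2)/2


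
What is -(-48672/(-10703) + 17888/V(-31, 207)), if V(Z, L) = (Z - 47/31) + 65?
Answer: -5984125888/10777921 ≈ -555.22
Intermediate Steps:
V(Z, L) = 1968/31 + Z (V(Z, L) = (Z - 47*1/31) + 65 = (Z - 47/31) + 65 = (-47/31 + Z) + 65 = 1968/31 + Z)
-(-48672/(-10703) + 17888/V(-31, 207)) = -(-48672/(-10703) + 17888/(1968/31 - 31)) = -(-48672*(-1/10703) + 17888/(1007/31)) = -(48672/10703 + 17888*(31/1007)) = -(48672/10703 + 554528/1007) = -1*5984125888/10777921 = -5984125888/10777921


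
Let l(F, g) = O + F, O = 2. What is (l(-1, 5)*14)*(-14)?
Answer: -196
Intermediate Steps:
l(F, g) = 2 + F
(l(-1, 5)*14)*(-14) = ((2 - 1)*14)*(-14) = (1*14)*(-14) = 14*(-14) = -196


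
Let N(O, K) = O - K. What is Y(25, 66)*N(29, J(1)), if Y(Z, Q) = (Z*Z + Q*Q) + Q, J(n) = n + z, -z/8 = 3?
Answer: 262444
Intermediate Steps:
z = -24 (z = -8*3 = -24)
J(n) = -24 + n (J(n) = n - 24 = -24 + n)
Y(Z, Q) = Q + Q² + Z² (Y(Z, Q) = (Z² + Q²) + Q = (Q² + Z²) + Q = Q + Q² + Z²)
Y(25, 66)*N(29, J(1)) = (66 + 66² + 25²)*(29 - (-24 + 1)) = (66 + 4356 + 625)*(29 - 1*(-23)) = 5047*(29 + 23) = 5047*52 = 262444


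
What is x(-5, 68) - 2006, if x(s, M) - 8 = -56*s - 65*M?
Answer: -6138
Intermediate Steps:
x(s, M) = 8 - 65*M - 56*s (x(s, M) = 8 + (-56*s - 65*M) = 8 + (-65*M - 56*s) = 8 - 65*M - 56*s)
x(-5, 68) - 2006 = (8 - 65*68 - 56*(-5)) - 2006 = (8 - 4420 + 280) - 2006 = -4132 - 2006 = -6138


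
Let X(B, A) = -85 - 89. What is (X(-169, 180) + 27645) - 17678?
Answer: 9793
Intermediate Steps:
X(B, A) = -174
(X(-169, 180) + 27645) - 17678 = (-174 + 27645) - 17678 = 27471 - 17678 = 9793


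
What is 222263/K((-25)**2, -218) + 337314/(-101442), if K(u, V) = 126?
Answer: 3750716947/2130282 ≈ 1760.7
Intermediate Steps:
222263/K((-25)**2, -218) + 337314/(-101442) = 222263/126 + 337314/(-101442) = 222263*(1/126) + 337314*(-1/101442) = 222263/126 - 56219/16907 = 3750716947/2130282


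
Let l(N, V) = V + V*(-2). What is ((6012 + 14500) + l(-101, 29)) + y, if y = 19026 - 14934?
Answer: 24575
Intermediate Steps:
l(N, V) = -V (l(N, V) = V - 2*V = -V)
y = 4092
((6012 + 14500) + l(-101, 29)) + y = ((6012 + 14500) - 1*29) + 4092 = (20512 - 29) + 4092 = 20483 + 4092 = 24575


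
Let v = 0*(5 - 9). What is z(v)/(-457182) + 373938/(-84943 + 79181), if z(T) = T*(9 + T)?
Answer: -186969/2881 ≈ -64.897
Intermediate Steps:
v = 0 (v = 0*(-4) = 0)
z(v)/(-457182) + 373938/(-84943 + 79181) = (0*(9 + 0))/(-457182) + 373938/(-84943 + 79181) = (0*9)*(-1/457182) + 373938/(-5762) = 0*(-1/457182) + 373938*(-1/5762) = 0 - 186969/2881 = -186969/2881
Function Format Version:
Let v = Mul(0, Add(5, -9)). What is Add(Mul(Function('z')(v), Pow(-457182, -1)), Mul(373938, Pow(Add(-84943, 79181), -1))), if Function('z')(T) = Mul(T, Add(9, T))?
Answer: Rational(-186969, 2881) ≈ -64.897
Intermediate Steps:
v = 0 (v = Mul(0, -4) = 0)
Add(Mul(Function('z')(v), Pow(-457182, -1)), Mul(373938, Pow(Add(-84943, 79181), -1))) = Add(Mul(Mul(0, Add(9, 0)), Pow(-457182, -1)), Mul(373938, Pow(Add(-84943, 79181), -1))) = Add(Mul(Mul(0, 9), Rational(-1, 457182)), Mul(373938, Pow(-5762, -1))) = Add(Mul(0, Rational(-1, 457182)), Mul(373938, Rational(-1, 5762))) = Add(0, Rational(-186969, 2881)) = Rational(-186969, 2881)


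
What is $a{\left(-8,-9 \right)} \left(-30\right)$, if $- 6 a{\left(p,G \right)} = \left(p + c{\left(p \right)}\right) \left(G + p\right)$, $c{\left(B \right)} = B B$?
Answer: $-4760$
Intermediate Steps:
$c{\left(B \right)} = B^{2}$
$a{\left(p,G \right)} = - \frac{\left(G + p\right) \left(p + p^{2}\right)}{6}$ ($a{\left(p,G \right)} = - \frac{\left(p + p^{2}\right) \left(G + p\right)}{6} = - \frac{\left(G + p\right) \left(p + p^{2}\right)}{6}$)
$a{\left(-8,-9 \right)} \left(-30\right) = \frac{1}{6} \left(-8\right) \left(\left(-1\right) \left(-9\right) - -8 - \left(-8\right)^{2} - \left(-9\right) \left(-8\right)\right) \left(-30\right) = \frac{1}{6} \left(-8\right) \left(9 + 8 - 64 - 72\right) \left(-30\right) = \frac{1}{6} \left(-8\right) \left(-119\right) \left(-30\right) = \frac{476}{3} \left(-30\right) = -4760$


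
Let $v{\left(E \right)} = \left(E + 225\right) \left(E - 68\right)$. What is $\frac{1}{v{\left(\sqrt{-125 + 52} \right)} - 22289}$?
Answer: $- \frac{37662}{1420225621} - \frac{157 i \sqrt{73}}{1420225621} \approx -2.6518 \cdot 10^{-5} - 9.445 \cdot 10^{-7} i$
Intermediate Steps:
$v{\left(E \right)} = \left(-68 + E\right) \left(225 + E\right)$ ($v{\left(E \right)} = \left(225 + E\right) \left(-68 + E\right) = \left(-68 + E\right) \left(225 + E\right)$)
$\frac{1}{v{\left(\sqrt{-125 + 52} \right)} - 22289} = \frac{1}{\left(-15300 + \left(\sqrt{-125 + 52}\right)^{2} + 157 \sqrt{-125 + 52}\right) - 22289} = \frac{1}{\left(-15300 + \left(\sqrt{-73}\right)^{2} + 157 \sqrt{-73}\right) - 22289} = \frac{1}{\left(-15300 + \left(i \sqrt{73}\right)^{2} + 157 i \sqrt{73}\right) - 22289} = \frac{1}{\left(-15300 - 73 + 157 i \sqrt{73}\right) - 22289} = \frac{1}{\left(-15373 + 157 i \sqrt{73}\right) - 22289} = \frac{1}{-37662 + 157 i \sqrt{73}}$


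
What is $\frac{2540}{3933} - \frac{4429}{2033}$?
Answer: $- \frac{645023}{420831} \approx -1.5327$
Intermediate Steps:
$\frac{2540}{3933} - \frac{4429}{2033} = - \frac{645023}{420831}$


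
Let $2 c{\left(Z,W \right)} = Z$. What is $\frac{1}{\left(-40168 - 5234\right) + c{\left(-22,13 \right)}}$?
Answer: $- \frac{1}{45413} \approx -2.202 \cdot 10^{-5}$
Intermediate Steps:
$c{\left(Z,W \right)} = \frac{Z}{2}$
$\frac{1}{\left(-40168 - 5234\right) + c{\left(-22,13 \right)}} = \frac{1}{\left(-40168 - 5234\right) + \frac{1}{2} \left(-22\right)} = \frac{1}{-45402 - 11} = \frac{1}{-45413} = - \frac{1}{45413}$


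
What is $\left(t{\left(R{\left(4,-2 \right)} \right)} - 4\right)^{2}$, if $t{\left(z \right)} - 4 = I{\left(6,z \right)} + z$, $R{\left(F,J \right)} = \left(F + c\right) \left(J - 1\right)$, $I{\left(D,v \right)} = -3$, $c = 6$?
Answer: $1089$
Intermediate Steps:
$R{\left(F,J \right)} = \left(-1 + J\right) \left(6 + F\right)$ ($R{\left(F,J \right)} = \left(F + 6\right) \left(J - 1\right) = \left(6 + F\right) \left(-1 + J\right) = \left(-1 + J\right) \left(6 + F\right)$)
$t{\left(z \right)} = 1 + z$ ($t{\left(z \right)} = 4 + \left(-3 + z\right) = 1 + z$)
$\left(t{\left(R{\left(4,-2 \right)} \right)} - 4\right)^{2} = \left(\left(1 + \left(-6 - 4 + 6 \left(-2\right) + 4 \left(-2\right)\right)\right) - 4\right)^{2} = \left(\left(1 - 30\right) - 4\right)^{2} = \left(-29 - 4\right)^{2} = \left(-33\right)^{2} = 1089$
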